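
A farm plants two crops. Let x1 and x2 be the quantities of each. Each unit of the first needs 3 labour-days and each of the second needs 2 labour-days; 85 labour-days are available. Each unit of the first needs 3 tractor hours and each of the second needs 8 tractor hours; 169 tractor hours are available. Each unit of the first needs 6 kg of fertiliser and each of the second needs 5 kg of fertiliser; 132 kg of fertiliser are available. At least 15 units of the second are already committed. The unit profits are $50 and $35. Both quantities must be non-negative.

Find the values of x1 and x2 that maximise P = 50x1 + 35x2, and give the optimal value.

x1 = 19/2, x2 = 15, maximum P = 1000

Extreme points and P = 50x1 + 35x2:
  (0, 169/8) → P = 5915/8
  (0, 15) → P = 525
  (211/33, 206/11) → P = 32180/33
  (19/2, 15) → P = 1000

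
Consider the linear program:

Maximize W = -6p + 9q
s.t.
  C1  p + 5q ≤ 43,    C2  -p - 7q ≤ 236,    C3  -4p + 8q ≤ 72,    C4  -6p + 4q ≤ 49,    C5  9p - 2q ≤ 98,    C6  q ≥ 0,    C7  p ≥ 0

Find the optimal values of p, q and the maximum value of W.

p = 0, q = 43/5, maximum W = 387/5

Extreme points and W = -6p + 9q:
  (576/47, 289/47) → W = -855/47
  (0, 43/5) → W = 387/5
  (98/9, 0) → W = -196/3
  (0, 0) → W = 0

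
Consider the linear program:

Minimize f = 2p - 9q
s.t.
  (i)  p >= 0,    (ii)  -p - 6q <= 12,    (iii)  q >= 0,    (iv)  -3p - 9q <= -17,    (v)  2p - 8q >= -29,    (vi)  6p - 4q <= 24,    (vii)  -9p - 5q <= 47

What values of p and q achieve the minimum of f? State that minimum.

Feasible corners and f = 2p - 9q:
  (0, 17/9) → f = -17
  (0, 29/8) → f = -261/8
  (142/33, 5/11) → f = 149/33
  (77/10, 111/20) → f = -691/20

p = 77/10, q = 111/20, minimum f = -691/20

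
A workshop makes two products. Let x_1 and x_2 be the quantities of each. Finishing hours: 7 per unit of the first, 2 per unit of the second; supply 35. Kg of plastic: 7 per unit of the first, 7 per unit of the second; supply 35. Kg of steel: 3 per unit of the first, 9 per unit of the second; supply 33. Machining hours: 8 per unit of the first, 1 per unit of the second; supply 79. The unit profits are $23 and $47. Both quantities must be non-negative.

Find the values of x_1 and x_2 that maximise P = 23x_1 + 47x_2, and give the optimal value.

Corner points and P = 23x_1 + 47x_2:
  (0, 0) → P = 0
  (0, 11/3) → P = 517/3
  (5, 0) → P = 115
  (2, 3) → P = 187

At the optimal vertex, 7x_1 + 7x_2 = 35 and 3x_1 + 9x_2 = 33.
Solving simultaneously gives x_1 = 2, x_2 = 3.

x_1 = 2, x_2 = 3, maximum P = 187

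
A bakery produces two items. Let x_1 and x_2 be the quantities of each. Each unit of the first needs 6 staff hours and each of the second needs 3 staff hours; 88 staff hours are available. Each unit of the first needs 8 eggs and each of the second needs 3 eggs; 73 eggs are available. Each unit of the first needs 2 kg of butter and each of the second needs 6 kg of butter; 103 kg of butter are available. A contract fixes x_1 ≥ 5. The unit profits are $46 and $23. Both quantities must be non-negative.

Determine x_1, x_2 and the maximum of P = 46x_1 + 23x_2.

x_1 = 5, x_2 = 11, maximum P = 483

Corner points and P = 46x_1 + 23x_2:
  (73/8, 0) → P = 1679/4
  (5, 0) → P = 230
  (5, 11) → P = 483

The binding constraints are 8x_1 + 3x_2 = 73 and x_1 = 5.
Solving simultaneously gives x_1 = 5, x_2 = 11.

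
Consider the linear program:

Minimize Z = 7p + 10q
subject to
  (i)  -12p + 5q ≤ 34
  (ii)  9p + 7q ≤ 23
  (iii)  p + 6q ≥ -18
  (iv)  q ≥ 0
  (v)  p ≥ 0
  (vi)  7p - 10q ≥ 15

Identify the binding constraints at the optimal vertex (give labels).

Corner points and Z = 7p + 10q:
  (23/9, 0) → Z = 161/9
  (335/139, 26/139) → Z = 2605/139
  (15/7, 0) → Z = 15

The minimum is at (15/7, 0). Substituting into each constraint, equality holds for (iv) and (vi); the remaining constraints have slack.

(iv) and (vi)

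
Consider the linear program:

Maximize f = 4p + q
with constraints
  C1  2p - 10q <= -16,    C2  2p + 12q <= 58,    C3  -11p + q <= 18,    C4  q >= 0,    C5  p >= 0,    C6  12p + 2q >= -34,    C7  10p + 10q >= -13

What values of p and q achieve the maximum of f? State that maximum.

Feasible corners and f = 4p + q:
  (97/11, 37/11) → f = 425/11
  (0, 8/5) → f = 8/5
  (0, 29/6) → f = 29/6

p = 97/11, q = 37/11, maximum f = 425/11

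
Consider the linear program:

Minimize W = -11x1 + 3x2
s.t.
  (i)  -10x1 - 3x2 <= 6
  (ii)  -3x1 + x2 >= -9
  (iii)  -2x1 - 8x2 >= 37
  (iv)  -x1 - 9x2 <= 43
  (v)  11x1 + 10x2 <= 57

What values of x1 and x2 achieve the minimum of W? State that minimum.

x1 = 11/10, x2 = -49/10, minimum W = -134/5

Corner points and W = -11x1 + 3x2:
  (63/74, -179/37) → W = -1767/74
  (25/29, -424/87) → W = -699/29
  (11/10, -49/10) → W = -134/5

At the optimal vertex, -2x1 - 8x2 = 37 and -x1 - 9x2 = 43.
Solving simultaneously gives x1 = 11/10, x2 = -49/10.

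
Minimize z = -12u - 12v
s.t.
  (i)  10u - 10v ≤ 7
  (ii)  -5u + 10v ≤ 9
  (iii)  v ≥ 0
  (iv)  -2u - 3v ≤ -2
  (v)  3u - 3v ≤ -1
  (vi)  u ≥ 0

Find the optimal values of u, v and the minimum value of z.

u = 17/15, v = 22/15, minimum z = -156/5

Vertices and z = -12u - 12v:
  (17/15, 22/15) → z = -156/5
  (0, 9/10) → z = -54/5
  (1/5, 8/15) → z = -44/5
  (0, 2/3) → z = -8

At the optimal vertex, -5u + 10v = 9 and 3u - 3v = -1.
Solving simultaneously gives u = 17/15, v = 22/15.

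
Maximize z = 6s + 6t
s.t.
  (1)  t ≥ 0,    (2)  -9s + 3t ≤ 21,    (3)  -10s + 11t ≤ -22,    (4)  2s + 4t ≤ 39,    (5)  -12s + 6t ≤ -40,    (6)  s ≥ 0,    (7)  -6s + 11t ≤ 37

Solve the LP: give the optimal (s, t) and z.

s = 39/2, t = 0, maximum z = 117

The optimum lies where t = 0 and 2s + 4t = 39.
Solving simultaneously gives s = 39/2, t = 0.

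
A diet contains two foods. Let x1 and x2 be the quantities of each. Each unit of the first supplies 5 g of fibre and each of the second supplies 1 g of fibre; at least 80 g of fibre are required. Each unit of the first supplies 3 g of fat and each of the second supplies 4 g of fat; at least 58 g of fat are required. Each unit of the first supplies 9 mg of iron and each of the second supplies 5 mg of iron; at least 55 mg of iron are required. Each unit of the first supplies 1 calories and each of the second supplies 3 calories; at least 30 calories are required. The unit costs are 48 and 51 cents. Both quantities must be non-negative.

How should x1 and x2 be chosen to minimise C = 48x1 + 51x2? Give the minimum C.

The feasible region is unbounded (it extends along (0, 1), (1, 0)), but C strictly increases along every unbounded feasible direction, so there is no improving ray and the minimum is attained at a vertex.

x1 = 15, x2 = 5, minimum C = 975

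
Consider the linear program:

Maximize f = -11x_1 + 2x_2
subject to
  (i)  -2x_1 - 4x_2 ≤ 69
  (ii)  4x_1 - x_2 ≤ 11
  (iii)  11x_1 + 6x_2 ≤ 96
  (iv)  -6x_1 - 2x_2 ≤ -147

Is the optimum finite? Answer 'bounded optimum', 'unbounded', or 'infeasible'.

The boundaries -2x_1 - 4x_2 = 69 and 4x_1 - x_2 = 11 meet at (-25/18, -149/9), but that point violates -6x_1 - 2x_2 ≤ -147. Every candidate vertex is excluded by some other constraint, so the feasible region is empty.

infeasible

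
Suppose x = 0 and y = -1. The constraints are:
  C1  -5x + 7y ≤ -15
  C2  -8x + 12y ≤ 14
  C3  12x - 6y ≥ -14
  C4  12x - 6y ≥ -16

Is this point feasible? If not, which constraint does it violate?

Constraint C1: -5x + 7y = -7, which is not ≤ -15. All other constraints are satisfied.

not feasible — violates C1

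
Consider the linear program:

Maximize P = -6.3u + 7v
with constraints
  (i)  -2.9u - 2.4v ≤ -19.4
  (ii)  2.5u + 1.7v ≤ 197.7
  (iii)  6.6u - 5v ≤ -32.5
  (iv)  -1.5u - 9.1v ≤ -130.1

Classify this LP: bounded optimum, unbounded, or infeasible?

From the feasible point (-13570/2279, 34819/2279), moving in the direction (-1.7, 2.5) keeps every constraint satisfied while P increases without bound.

unbounded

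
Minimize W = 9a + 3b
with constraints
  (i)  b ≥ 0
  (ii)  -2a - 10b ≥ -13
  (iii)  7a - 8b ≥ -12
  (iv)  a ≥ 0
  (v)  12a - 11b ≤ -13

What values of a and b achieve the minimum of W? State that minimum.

a = 0, b = 13/11, minimum W = 39/11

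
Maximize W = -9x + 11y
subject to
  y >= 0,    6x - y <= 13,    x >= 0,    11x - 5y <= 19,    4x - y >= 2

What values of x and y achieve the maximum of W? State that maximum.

Vertices and W = -9x + 11y:
  (19/11, 0) → W = -171/11
  (1/2, 0) → W = -9/2
  (46/19, 29/19) → W = -5
  (11/2, 20) → W = 341/2

x = 11/2, y = 20, maximum W = 341/2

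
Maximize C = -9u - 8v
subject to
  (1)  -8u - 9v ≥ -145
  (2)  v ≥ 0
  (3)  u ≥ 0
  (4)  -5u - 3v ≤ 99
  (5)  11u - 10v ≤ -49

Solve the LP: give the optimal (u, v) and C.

Corner points and C = -9u - 8v:
  (0, 145/9) → C = -1160/9
  (1009/179, 1987/179) → C = -24977/179
  (0, 49/10) → C = -196/5

The binding constraints are u = 0 and 11u - 10v = -49.
Solving simultaneously gives u = 0, v = 49/10.

u = 0, v = 49/10, maximum C = -196/5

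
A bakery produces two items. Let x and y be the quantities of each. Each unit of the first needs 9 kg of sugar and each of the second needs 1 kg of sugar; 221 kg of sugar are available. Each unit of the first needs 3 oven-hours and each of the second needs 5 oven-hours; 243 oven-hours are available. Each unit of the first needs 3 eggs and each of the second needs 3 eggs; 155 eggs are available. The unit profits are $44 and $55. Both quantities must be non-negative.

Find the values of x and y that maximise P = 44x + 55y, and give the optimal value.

The binding constraints are 3x + 5y = 243 and 3x + 3y = 155.
Solving simultaneously gives x = 23/3, y = 44.

x = 23/3, y = 44, maximum P = 8272/3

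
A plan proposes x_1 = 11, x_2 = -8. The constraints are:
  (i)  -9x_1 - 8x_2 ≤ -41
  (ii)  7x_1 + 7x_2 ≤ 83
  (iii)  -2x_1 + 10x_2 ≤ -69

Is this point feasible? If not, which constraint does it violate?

Constraint (i): -9x_1 - 8x_2 = -35, which is not ≤ -41. All other constraints are satisfied.

not feasible — violates (i)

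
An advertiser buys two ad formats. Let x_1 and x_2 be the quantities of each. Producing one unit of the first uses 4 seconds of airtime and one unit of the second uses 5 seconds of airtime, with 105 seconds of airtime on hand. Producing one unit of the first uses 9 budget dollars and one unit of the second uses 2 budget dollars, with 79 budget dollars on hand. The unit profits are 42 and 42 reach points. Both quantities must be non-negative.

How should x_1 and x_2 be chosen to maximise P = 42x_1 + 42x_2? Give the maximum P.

x_1 = 5, x_2 = 17, maximum P = 924

Corner points and P = 42x_1 + 42x_2:
  (0, 0) → P = 0
  (0, 21) → P = 882
  (79/9, 0) → P = 1106/3
  (5, 17) → P = 924

At the optimal vertex, 4x_1 + 5x_2 = 105 and 9x_1 + 2x_2 = 79.
Solving simultaneously gives x_1 = 5, x_2 = 17.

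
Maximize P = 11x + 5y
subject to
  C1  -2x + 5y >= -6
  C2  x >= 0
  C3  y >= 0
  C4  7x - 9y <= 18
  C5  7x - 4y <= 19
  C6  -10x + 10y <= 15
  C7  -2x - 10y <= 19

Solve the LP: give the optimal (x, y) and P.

Extreme points and P = 11x + 5y:
  (0, 0) → P = 0
  (0, 3/2) → P = 15/2
  (18/7, 0) → P = 198/7
  (99/35, 1/5) → P = 1124/35
  (25/3, 59/6) → P = 845/6

x = 25/3, y = 59/6, maximum P = 845/6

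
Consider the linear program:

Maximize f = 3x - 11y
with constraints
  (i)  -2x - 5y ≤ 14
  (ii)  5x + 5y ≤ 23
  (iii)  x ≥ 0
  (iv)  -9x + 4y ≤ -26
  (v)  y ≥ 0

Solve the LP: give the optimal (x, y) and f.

x = 23/5, y = 0, maximum f = 69/5

The binding constraints are 5x + 5y = 23 and y = 0.
Solving simultaneously gives x = 23/5, y = 0.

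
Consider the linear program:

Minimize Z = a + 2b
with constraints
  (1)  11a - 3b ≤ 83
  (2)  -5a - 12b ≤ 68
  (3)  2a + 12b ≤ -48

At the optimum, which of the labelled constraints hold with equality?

(2) and (3)

Vertices and Z = a + 2b:
  (264/49, -1163/147) → Z = -1534/147
  (142/23, -347/69) → Z = -268/69
  (-20/3, -26/9) → Z = -112/9

The minimum is at (-20/3, -26/9). Substituting into each constraint, equality holds for (2) and (3); the remaining constraints have slack.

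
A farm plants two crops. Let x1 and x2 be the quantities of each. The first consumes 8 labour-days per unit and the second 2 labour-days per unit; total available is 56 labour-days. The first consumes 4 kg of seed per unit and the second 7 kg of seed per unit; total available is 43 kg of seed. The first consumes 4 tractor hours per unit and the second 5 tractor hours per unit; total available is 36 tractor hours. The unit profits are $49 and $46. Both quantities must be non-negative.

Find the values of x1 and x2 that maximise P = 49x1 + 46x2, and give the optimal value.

x1 = 13/2, x2 = 2, maximum P = 821/2

Vertices and P = 49x1 + 46x2:
  (0, 0) → P = 0
  (0, 43/7) → P = 1978/7
  (7, 0) → P = 343
  (13/2, 2) → P = 821/2
  (37/8, 7/2) → P = 3101/8

The binding constraints are 8x1 + 2x2 = 56 and 4x1 + 5x2 = 36.
Solving simultaneously gives x1 = 13/2, x2 = 2.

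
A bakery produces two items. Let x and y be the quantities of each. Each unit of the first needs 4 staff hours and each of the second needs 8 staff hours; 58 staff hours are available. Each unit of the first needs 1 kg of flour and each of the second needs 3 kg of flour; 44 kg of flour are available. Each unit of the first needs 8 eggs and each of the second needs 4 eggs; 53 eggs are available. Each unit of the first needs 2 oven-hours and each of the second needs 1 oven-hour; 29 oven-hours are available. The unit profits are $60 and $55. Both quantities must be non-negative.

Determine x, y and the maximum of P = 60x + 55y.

x = 4, y = 21/4, maximum P = 2115/4

Corner points and P = 60x + 55y:
  (0, 0) → P = 0
  (0, 29/4) → P = 1595/4
  (53/8, 0) → P = 795/2
  (4, 21/4) → P = 2115/4

The binding constraints are 4x + 8y = 58 and 8x + 4y = 53.
Solving simultaneously gives x = 4, y = 21/4.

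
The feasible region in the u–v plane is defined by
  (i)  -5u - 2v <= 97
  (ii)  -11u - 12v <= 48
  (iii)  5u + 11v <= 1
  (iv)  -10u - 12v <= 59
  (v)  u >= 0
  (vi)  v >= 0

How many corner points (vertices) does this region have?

The feasible vertices (each the meet of two boundaries and inside every other half-plane) are:
  (0, 1/11)
  (1/5, 0)
  (0, 0)

3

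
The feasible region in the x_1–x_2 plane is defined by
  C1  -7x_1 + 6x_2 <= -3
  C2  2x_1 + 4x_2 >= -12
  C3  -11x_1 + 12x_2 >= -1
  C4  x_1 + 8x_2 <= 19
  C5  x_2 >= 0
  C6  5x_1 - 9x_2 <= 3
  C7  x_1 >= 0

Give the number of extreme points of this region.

Pairwise boundary intersections that survive every other constraint:
  (5/3, 13/9)
  (69/31, 65/31)
  (59/25, 52/25)

3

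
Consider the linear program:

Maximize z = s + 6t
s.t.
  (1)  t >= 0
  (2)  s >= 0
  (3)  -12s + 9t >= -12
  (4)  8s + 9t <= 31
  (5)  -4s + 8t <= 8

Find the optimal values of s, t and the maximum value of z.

Corner points and z = s + 6t:
  (0, 0) → z = 0
  (1, 0) → z = 1
  (0, 1) → z = 6
  (43/20, 23/15) → z = 227/20
  (44/25, 47/25) → z = 326/25

s = 44/25, t = 47/25, maximum z = 326/25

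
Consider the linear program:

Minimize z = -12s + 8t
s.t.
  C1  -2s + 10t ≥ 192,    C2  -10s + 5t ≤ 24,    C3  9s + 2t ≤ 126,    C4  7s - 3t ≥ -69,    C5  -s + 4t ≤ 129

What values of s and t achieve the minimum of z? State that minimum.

s = 438/47, t = 990/47, minimum z = 2664/47

Vertices and z = -12s + 8t:
  (8, 104/5) → z = 352/5
  (438/47, 990/47) → z = 2664/47
  (582/65, 1476/65) → z = 4824/65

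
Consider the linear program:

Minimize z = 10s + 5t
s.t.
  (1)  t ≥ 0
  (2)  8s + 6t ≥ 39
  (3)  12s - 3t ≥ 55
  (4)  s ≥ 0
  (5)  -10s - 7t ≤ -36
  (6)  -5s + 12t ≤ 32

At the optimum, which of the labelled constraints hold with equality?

(2) and (3)

Extreme points and z = 10s + 5t:
  (39/8, 0) → z = 195/4
  (149/32, 7/24) → z = 2305/48
  (252/43, 659/129) → z = 10855/129
The feasible region is unbounded (it extends along (1, 0), (12, 5)), but z strictly increases along every unbounded feasible direction, so there is no improving ray and the minimum is attained at a vertex.

The minimum is at (149/32, 7/24). Substituting into each constraint, equality holds for (2) and (3); the remaining constraints have slack.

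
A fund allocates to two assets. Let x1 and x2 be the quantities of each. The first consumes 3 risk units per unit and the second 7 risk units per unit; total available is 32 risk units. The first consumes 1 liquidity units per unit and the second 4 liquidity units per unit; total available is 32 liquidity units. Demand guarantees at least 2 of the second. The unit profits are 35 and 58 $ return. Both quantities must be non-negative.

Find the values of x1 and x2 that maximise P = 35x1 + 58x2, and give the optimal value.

x1 = 6, x2 = 2, maximum P = 326

Vertices and P = 35x1 + 58x2:
  (0, 32/7) → P = 1856/7
  (0, 2) → P = 116
  (6, 2) → P = 326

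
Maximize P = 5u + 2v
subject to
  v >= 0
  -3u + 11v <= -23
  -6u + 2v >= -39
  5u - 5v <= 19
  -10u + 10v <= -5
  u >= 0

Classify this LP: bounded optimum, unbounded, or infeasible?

The boundaries v = 0 and 5u - 5v = 19 meet at (19/5, 0), but that point violates -3u + 11v ≤ -23. Every candidate vertex is excluded by some other constraint, so the feasible region is empty.

infeasible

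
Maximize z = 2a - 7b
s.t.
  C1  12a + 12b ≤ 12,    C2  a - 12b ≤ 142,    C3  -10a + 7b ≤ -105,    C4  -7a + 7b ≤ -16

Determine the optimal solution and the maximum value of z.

Extreme points and z = 2a - 7b:
  (154/13, -141/13) → z = 1295/13
  (112/17, -95/17) → z = 889/17
  (266/113, -1315/113) → z = 9737/113

a = 154/13, b = -141/13, maximum z = 1295/13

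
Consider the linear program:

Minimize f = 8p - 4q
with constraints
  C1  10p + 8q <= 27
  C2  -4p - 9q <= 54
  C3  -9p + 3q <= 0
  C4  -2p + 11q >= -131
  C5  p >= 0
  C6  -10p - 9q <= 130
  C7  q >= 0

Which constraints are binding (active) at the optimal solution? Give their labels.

C1 and C3

Feasible corners and f = 8p - 4q:
  (27/34, 81/34) → f = -54/17
  (27/10, 0) → f = 108/5
  (0, 0) → f = 0

The minimum is at (27/34, 81/34). Substituting into each constraint, equality holds for C1 and C3; the remaining constraints have slack.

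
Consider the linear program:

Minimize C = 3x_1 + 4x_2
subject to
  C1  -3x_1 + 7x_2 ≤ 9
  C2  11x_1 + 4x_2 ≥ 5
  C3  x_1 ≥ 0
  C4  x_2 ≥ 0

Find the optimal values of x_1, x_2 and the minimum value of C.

The feasible region is unbounded (it extends along (7, 3), (1, 0)), but C strictly increases along every unbounded feasible direction, so there is no improving ray and the minimum is attained at a vertex.

The binding constraints are 11x_1 + 4x_2 = 5 and x_2 = 0.
Solving simultaneously gives x_1 = 5/11, x_2 = 0.

x_1 = 5/11, x_2 = 0, minimum C = 15/11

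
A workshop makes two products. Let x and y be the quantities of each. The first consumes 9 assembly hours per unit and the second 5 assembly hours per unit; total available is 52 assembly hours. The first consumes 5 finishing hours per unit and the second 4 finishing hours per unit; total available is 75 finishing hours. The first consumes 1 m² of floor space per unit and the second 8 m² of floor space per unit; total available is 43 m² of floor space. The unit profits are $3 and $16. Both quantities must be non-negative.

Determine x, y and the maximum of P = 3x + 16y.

Vertices and P = 3x + 16y:
  (0, 0) → P = 0
  (0, 43/8) → P = 86
  (52/9, 0) → P = 52/3
  (3, 5) → P = 89

The optimum lies where 9x + 5y = 52 and x + 8y = 43.
Solving simultaneously gives x = 3, y = 5.

x = 3, y = 5, maximum P = 89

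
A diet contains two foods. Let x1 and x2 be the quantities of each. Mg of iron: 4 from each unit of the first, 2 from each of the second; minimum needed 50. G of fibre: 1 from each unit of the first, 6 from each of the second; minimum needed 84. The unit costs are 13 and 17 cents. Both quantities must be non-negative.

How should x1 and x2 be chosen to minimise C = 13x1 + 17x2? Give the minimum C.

x1 = 6, x2 = 13, minimum C = 299

The feasible region is unbounded (it extends along (0, 1), (1, 0)), but C strictly increases along every unbounded feasible direction, so there is no improving ray and the minimum is attained at a vertex.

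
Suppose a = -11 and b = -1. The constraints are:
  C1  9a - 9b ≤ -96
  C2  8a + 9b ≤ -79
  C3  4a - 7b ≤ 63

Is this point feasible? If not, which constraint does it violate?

Constraint C1: 9a - 9b = -90, which is not ≤ -96. All other constraints are satisfied.

not feasible — violates C1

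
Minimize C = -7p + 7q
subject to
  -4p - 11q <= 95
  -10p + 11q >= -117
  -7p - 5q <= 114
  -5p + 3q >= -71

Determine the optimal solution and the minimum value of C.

p = 86/5, q = 5, minimum C = -427/5

Feasible corners and C = -7p + 7q:
  (11/7, -709/77) → C = -830/11
  (-41/3, -11/3) → C = 70
  (86/5, 5) → C = -427/5
The feasible region is unbounded (it extends along (-5, 7), (3, 5)), but C strictly increases along every unbounded feasible direction, so there is no improving ray and the minimum is attained at a vertex.

At the optimal vertex, -10p + 11q = -117 and -5p + 3q = -71.
Solving simultaneously gives p = 86/5, q = 5.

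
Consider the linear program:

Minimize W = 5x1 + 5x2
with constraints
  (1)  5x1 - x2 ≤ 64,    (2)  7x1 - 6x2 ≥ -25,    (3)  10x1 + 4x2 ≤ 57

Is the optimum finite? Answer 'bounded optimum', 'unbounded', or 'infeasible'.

unbounded

From the feasible point (313/30, -71/6), moving in the direction (-1, -5) keeps every constraint satisfied while W decreases without bound.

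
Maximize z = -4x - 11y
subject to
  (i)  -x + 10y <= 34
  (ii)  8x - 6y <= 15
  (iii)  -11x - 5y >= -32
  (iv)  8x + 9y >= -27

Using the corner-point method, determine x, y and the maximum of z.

x = -9/40, y = -14/5, maximum z = 317/10

Feasible corners and z = -4x - 11y:
  (30/23, 406/115) → z = -5066/115
  (-576/89, 245/89) → z = -391/89
  (267/106, 91/106) → z = -2069/106
  (-9/40, -14/5) → z = 317/10

The binding constraints are 8x - 6y = 15 and 8x + 9y = -27.
Solving simultaneously gives x = -9/40, y = -14/5.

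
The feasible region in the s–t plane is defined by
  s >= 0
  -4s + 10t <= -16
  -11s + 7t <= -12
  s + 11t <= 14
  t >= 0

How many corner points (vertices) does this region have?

Pairwise boundary intersections that survive every other constraint:
  (158/27, 20/27)
  (4, 0)
  (14, 0)

3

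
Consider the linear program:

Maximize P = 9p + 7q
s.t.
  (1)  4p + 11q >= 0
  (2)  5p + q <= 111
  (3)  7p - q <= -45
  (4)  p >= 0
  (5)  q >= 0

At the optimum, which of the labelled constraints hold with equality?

(2) and (4)

Extreme points and P = 9p + 7q:
  (11/2, 167/2) → P = 634
  (0, 111) → P = 777
  (0, 45) → P = 315

The maximum is at (0, 111). Substituting into each constraint, equality holds for (2) and (4); the remaining constraints have slack.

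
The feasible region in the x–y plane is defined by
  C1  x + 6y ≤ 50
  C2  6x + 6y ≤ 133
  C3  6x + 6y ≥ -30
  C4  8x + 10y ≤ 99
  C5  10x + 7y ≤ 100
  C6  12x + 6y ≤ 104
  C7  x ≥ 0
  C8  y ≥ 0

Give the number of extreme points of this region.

5

Of the 27 pairwise boundary intersections, those satisfying every inequality are:
  (47/19, 301/38)
  (0, 25/3)
  (223/36, 89/18)
  (26/3, 0)
  (0, 0)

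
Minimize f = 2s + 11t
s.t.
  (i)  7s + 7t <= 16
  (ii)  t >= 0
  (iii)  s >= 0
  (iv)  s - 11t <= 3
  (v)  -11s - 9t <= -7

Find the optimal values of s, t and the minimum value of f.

s = 7/11, t = 0, minimum f = 14/11

Feasible corners and f = 2s + 11t:
  (16/7, 0) → f = 32/7
  (0, 16/7) → f = 176/7
  (7/11, 0) → f = 14/11
  (0, 7/9) → f = 77/9

The binding constraints are t = 0 and -11s - 9t = -7.
Solving simultaneously gives s = 7/11, t = 0.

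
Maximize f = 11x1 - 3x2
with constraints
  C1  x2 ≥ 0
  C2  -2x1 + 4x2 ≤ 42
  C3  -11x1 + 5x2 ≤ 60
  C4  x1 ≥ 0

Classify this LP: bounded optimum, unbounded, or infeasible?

From the feasible point (0, 0), moving in the direction (4, 2) keeps every constraint satisfied while f increases without bound.

unbounded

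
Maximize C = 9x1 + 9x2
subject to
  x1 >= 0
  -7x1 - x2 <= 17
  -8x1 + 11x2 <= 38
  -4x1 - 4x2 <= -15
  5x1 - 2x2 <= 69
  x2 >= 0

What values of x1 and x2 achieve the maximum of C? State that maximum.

x1 = 835/39, x2 = 742/39, maximum C = 4731/13

Extreme points and C = 9x1 + 9x2:
  (13/76, 68/19) → C = 135/4
  (835/39, 742/39) → C = 4731/13
  (15/4, 0) → C = 135/4
  (69/5, 0) → C = 621/5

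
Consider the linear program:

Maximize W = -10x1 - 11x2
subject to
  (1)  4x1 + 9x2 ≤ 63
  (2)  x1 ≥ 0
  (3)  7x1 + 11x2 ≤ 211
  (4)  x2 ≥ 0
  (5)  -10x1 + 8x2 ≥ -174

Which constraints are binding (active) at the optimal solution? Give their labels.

Corner points and W = -10x1 - 11x2:
  (0, 7) → W = -77
  (63/4, 0) → W = -315/2
  (0, 0) → W = 0

The maximum is at (0, 0). Substituting into each constraint, equality holds for (2) and (4); the remaining constraints have slack.

(2) and (4)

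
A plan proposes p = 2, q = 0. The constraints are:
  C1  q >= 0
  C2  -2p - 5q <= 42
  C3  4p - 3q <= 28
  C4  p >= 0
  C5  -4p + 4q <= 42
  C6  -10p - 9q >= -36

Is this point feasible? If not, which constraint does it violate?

feasible

C1: 0 ≥ 0 ✓
C2: -4 ≤ 42 ✓
C3: 8 ≤ 28 ✓
C4: 2 ≥ 0 ✓
C5: -8 ≤ 42 ✓
C6: -20 ≥ -36 ✓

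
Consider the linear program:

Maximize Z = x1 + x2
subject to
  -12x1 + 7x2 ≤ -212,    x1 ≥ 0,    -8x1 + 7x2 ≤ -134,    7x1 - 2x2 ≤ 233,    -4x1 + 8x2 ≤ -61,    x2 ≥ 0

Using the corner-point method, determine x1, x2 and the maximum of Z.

Vertices and Z = x1 + x2:
  (1269/68, 29/17) → Z = 1385/68
  (53/3, 0) → Z = 53/3
  (871/24, 505/48) → Z = 749/16
  (233/7, 0) → Z = 233/7

The optimum lies where 7x1 - 2x2 = 233 and -4x1 + 8x2 = -61.
Solving simultaneously gives x1 = 871/24, x2 = 505/48.

x1 = 871/24, x2 = 505/48, maximum Z = 749/16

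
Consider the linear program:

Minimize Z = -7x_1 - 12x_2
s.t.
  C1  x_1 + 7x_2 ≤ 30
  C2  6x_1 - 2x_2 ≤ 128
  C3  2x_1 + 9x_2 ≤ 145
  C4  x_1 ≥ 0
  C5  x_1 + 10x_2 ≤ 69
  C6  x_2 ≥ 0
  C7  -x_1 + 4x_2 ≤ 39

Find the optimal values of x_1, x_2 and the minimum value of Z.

x_1 = 239/11, x_2 = 13/11, minimum Z = -1829/11

Corner points and Z = -7x_1 - 12x_2:
  (239/11, 13/11) → Z = -1829/11
  (0, 30/7) → Z = -360/7
  (64/3, 0) → Z = -448/3
  (0, 0) → Z = 0

The optimum lies where x_1 + 7x_2 = 30 and 6x_1 - 2x_2 = 128.
Solving simultaneously gives x_1 = 239/11, x_2 = 13/11.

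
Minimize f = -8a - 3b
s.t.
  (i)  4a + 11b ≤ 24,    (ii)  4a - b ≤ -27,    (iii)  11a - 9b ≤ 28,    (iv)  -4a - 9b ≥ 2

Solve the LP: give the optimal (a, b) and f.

Extreme points and f = -8a - 3b:
  (-119/4, 13) → f = 199
  (-271/25, -409/25) → f = 679/5
  (-49/8, 5/2) → f = 83/2
The feasible region is unbounded (it extends along (-11, 4), (-9, -11)), but f strictly increases along every unbounded feasible direction, so there is no improving ray and the minimum is attained at a vertex.

The binding constraints are 4a - b = -27 and -4a - 9b = 2.
Solving simultaneously gives a = -49/8, b = 5/2.

a = -49/8, b = 5/2, minimum f = 83/2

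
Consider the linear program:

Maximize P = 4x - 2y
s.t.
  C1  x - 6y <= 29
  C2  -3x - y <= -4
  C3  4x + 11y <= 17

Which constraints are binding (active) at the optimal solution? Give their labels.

C1 and C3

Corner points and P = 4x - 2y:
  (53/19, -83/19) → P = 378/19
  (421/35, -99/35) → P = 1882/35
  (27/29, 35/29) → P = 38/29

The maximum is at (421/35, -99/35). Substituting into each constraint, equality holds for C1 and C3; the remaining constraints have slack.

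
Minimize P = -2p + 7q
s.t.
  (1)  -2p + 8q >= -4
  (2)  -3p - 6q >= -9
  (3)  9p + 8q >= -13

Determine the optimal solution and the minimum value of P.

Feasible corners and P = -2p + 7q:
  (8/3, 1/6) → P = -25/6
  (-9/11, -31/44) → P = -145/44
  (-5, 4) → P = 38

p = 8/3, q = 1/6, minimum P = -25/6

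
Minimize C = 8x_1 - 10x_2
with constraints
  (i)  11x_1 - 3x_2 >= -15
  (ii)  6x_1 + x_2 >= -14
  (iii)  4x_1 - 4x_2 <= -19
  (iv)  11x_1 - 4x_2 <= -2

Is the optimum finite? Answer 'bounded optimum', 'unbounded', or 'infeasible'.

From the feasible point (-3/32, 149/32), moving in the direction (4, 11) keeps every constraint satisfied while C decreases without bound.

unbounded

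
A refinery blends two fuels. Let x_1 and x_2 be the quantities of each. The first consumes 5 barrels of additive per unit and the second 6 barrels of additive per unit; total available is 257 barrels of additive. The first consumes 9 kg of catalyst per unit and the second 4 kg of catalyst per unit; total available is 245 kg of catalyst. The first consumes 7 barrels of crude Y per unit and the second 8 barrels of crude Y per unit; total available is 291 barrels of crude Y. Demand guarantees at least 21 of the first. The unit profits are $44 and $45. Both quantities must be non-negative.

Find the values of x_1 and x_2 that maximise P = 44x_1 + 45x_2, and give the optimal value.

Vertices and P = 44x_1 + 45x_2:
  (245/9, 0) → P = 10780/9
  (21, 0) → P = 924
  (21, 14) → P = 1554

At the optimal vertex, 9x_1 + 4x_2 = 245 and x_1 = 21.
Solving simultaneously gives x_1 = 21, x_2 = 14.

x_1 = 21, x_2 = 14, maximum P = 1554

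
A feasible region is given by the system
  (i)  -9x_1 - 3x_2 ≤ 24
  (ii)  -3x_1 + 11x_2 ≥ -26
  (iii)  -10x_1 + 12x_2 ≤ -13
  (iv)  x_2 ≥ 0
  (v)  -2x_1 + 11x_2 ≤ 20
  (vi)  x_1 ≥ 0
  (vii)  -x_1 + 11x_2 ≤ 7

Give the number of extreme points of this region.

Pairwise boundary intersections that survive every other constraint:
  (26/3, 0)
  (33/2, 47/22)
  (13/10, 0)
  (227/98, 83/98)

4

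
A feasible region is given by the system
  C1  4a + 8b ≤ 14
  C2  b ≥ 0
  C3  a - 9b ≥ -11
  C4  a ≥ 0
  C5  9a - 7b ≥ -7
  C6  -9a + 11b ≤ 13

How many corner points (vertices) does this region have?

Intersecting each pair of boundary lines and keeping only the points that satisfy every inequality leaves:
  (7/2, 0)
  (19/22, 29/22)
  (0, 0)
  (7/37, 46/37)
  (0, 1)

5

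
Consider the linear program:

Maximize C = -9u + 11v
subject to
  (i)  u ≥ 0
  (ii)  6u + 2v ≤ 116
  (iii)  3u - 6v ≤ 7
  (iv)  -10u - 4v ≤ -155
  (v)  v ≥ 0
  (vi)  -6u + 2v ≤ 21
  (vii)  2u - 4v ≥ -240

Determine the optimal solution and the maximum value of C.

u = 95/12, v = 137/4, maximum C = 611/2

Extreme points and C = -9u + 11v:
  (355/21, 51/7) → C = -72
  (95/12, 137/4) → C = 611/2
  (479/36, 395/72) → C = -4277/72
  (113/22, 285/11) → C = 5253/22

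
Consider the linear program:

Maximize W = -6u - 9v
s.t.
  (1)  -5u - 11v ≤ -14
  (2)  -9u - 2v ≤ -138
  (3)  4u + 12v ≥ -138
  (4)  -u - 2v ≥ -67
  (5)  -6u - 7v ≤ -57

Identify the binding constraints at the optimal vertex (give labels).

(1) and (5)

Corner points and W = -6u - 9v:
  (843/8, -373/8) → W = -1701/8
  (529/31, -201/31) → W = -1365/31
  (71/8, 465/16) → W = -5037/16
  (284/17, -105/17) → W = -759/17
  (270, -203/2) → W = -1413/2

The maximum is at (529/31, -201/31). Substituting into each constraint, equality holds for (1) and (5); the remaining constraints have slack.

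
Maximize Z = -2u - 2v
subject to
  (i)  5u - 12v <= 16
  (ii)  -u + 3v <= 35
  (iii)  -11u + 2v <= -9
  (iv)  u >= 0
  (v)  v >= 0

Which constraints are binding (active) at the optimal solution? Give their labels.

Corner points and Z = -2u - 2v:
  (156, 191/3) → Z = -1318/3
  (16/5, 0) → Z = -32/5
  (97/31, 394/31) → Z = -982/31
  (9/11, 0) → Z = -18/11

The maximum is at (9/11, 0). Substituting into each constraint, equality holds for (iii) and (v); the remaining constraints have slack.

(iii) and (v)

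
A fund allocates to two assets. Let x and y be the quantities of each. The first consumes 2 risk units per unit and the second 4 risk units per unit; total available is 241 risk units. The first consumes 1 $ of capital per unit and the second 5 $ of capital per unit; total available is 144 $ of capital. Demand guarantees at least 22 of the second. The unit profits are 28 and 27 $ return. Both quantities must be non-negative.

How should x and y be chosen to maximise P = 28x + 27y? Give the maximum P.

Corner points and P = 28x + 27y:
  (0, 144/5) → P = 3888/5
  (0, 22) → P = 594
  (34, 22) → P = 1546

The binding constraints are x + 5y = 144 and y = 22.
Solving simultaneously gives x = 34, y = 22.

x = 34, y = 22, maximum P = 1546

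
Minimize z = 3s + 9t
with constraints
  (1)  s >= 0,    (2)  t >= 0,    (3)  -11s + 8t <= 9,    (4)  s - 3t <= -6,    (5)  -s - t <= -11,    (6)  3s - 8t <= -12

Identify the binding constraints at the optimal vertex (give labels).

(4) and (5)

Vertices and z = 3s + 9t:
  (79/19, 130/19) → z = 1407/19
  (27/4, 17/4) → z = 117/2
  (12, 6) → z = 90
The feasible region is unbounded (it extends along (8, 3), (8, 11)), but z strictly increases along every unbounded feasible direction, so there is no improving ray and the minimum is attained at a vertex.

The minimum is at (27/4, 17/4). Substituting into each constraint, equality holds for (4) and (5); the remaining constraints have slack.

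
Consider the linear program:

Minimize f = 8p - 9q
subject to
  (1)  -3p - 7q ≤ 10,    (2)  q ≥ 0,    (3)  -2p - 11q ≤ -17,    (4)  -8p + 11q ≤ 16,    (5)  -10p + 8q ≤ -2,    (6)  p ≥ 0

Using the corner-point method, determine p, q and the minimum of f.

Corner points and f = 8p - 9q:
  (17/2, 0) → f = 68
  (79/63, 83/63) → f = -115/63
  (75/23, 88/23) → f = -192/23
The feasible region is unbounded (it extends along (1, 0), (11, 8)), but f strictly increases along every unbounded feasible direction, so there is no improving ray and the minimum is attained at a vertex.

The optimum lies where -8p + 11q = 16 and -10p + 8q = -2.
Solving simultaneously gives p = 75/23, q = 88/23.

p = 75/23, q = 88/23, minimum f = -192/23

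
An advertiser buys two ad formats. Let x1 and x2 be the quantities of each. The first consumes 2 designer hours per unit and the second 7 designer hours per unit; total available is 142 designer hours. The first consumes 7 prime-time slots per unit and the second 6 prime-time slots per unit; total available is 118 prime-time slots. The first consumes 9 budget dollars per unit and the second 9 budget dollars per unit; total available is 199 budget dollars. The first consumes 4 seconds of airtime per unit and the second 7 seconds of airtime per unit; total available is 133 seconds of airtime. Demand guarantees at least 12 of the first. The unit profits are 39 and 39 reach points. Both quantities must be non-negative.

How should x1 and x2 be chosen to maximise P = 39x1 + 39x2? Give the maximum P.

Extreme points and P = 39x1 + 39x2:
  (118/7, 0) → P = 4602/7
  (12, 0) → P = 468
  (12, 17/3) → P = 689

The binding constraints are 7x1 + 6x2 = 118 and x1 = 12.
Solving simultaneously gives x1 = 12, x2 = 17/3.

x1 = 12, x2 = 17/3, maximum P = 689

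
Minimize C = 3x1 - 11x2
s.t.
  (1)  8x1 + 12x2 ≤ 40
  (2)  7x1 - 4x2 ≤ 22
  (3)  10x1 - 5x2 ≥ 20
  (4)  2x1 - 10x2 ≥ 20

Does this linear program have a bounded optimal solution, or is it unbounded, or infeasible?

bounded optimum

Feasible corners and C = 3x1 - 11x2:
  (-6, -16) → C = 158
  (70/31, -48/31) → C = 738/31
  (10/9, -16/9) → C = 206/9
The feasible region has finitely many vertices and no improving ray; the minimum is 206/9 at (10/9, -16/9).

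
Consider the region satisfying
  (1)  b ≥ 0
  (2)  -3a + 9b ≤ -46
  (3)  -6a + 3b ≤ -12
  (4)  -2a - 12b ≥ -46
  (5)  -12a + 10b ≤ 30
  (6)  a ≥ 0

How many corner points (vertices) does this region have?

The feasible vertices (each the meet of two boundaries and inside every other half-plane) are:
  (46/3, 0)
  (23, 0)
  (161/9, 23/27)

3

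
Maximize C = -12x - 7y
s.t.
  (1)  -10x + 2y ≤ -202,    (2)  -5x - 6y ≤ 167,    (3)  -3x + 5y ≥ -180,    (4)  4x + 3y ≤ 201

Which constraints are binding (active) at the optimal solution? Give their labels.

Corner points and C = -12x - 7y:
  (325/22, -597/22) → C = 279/22
  (504/19, 601/19) → C = -10255/19
  (1545/29, -117/29) → C = -17721/29

The maximum is at (325/22, -597/22). Substituting into each constraint, equality holds for (1) and (3); the remaining constraints have slack.

(1) and (3)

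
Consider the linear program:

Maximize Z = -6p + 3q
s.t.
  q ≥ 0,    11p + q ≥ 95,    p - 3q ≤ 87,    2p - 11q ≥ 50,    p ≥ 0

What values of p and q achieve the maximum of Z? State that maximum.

p = 25, q = 0, maximum Z = -150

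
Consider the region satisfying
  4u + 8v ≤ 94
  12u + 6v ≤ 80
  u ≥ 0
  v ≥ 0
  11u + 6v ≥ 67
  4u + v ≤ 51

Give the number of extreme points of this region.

Of the 15 pairwise boundary intersections, those satisfying every inequality are:
  (19/18, 101/9)
  (0, 47/4)
  (20/3, 0)
  (0, 67/6)
  (67/11, 0)

5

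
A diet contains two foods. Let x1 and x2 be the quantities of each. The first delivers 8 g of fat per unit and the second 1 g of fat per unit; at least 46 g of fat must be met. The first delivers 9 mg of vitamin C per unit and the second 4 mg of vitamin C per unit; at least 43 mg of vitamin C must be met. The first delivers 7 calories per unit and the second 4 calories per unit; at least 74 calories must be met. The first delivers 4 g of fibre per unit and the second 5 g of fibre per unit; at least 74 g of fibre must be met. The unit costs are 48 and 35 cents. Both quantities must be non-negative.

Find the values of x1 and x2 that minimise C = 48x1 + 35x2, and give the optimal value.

x1 = 13/3, x2 = 34/3, minimum C = 1814/3

Corner points and C = 48x1 + 35x2:
  (0, 46) → C = 1610
  (37/2, 0) → C = 888
  (13/3, 34/3) → C = 1814/3
The feasible region is unbounded (it extends along (0, 1), (1, 0)), but C strictly increases along every unbounded feasible direction, so there is no improving ray and the minimum is attained at a vertex.

At the optimal vertex, 8x1 + x2 = 46 and 4x1 + 5x2 = 74.
Solving simultaneously gives x1 = 13/3, x2 = 34/3.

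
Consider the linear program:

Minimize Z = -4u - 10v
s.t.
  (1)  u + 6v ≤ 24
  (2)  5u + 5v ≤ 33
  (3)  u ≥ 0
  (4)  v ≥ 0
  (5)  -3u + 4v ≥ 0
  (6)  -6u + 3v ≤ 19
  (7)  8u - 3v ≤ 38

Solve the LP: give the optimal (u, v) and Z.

u = 78/25, v = 87/25, minimum Z = -1182/25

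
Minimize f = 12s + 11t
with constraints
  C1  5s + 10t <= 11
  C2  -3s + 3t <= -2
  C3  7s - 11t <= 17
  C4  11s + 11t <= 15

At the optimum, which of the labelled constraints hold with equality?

C2 and C3

Vertices and f = 12s + 11t:
  (-29/12, -37/12) → f = -755/12
  (67/66, 23/66) → f = 1057/66
  (16/9, -41/99) → f = 151/9

The minimum is at (-29/12, -37/12). Substituting into each constraint, equality holds for C2 and C3; the remaining constraints have slack.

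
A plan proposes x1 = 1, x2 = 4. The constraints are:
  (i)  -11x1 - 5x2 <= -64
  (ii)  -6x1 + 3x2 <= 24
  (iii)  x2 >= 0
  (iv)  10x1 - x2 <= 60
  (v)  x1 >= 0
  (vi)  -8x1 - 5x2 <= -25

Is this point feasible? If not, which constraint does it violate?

Constraint (i): -11x1 - 5x2 = -31, which is not ≤ -64. All other constraints are satisfied.

not feasible — violates (i)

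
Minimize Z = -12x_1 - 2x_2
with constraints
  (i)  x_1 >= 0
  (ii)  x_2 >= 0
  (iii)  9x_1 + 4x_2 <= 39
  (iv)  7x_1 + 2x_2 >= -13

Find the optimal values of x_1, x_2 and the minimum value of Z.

x_1 = 13/3, x_2 = 0, minimum Z = -52

Extreme points and Z = -12x_1 - 2x_2:
  (0, 0) → Z = 0
  (0, 39/4) → Z = -39/2
  (13/3, 0) → Z = -52

The optimum lies where x_2 = 0 and 9x_1 + 4x_2 = 39.
Solving simultaneously gives x_1 = 13/3, x_2 = 0.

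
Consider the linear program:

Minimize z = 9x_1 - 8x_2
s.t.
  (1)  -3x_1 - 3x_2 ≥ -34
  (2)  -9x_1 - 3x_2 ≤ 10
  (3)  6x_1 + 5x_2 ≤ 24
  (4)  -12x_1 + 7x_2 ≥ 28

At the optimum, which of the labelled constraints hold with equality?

(2) and (3)

Corner points and z = 9x_1 - 8x_2:
  (-122/27, 92/9) → z = -1102/9
  (-14/9, 4/3) → z = -74/3
  (14/51, 76/17) → z = -566/17

The minimum is at (-122/27, 92/9). Substituting into each constraint, equality holds for (2) and (3); the remaining constraints have slack.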